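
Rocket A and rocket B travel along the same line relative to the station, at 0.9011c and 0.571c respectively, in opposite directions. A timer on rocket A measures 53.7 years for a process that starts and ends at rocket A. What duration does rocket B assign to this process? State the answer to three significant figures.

Speed of rocket A in rocket B's frame: u = (v_A + v_B)/(1 + v_A v_B/c²) = (0.9011 + 0.571)/(1 + 0.9011×0.571) = 1.4721/1.5145281 = 0.97199; |u| = 0.97199c.
γ for this relative speed: γ = 1/√(1 − 0.944765) = 4.2549.
Rocket A's interval is proper; time dilation gives Δt_B = γΔτ = 4.2549 × 53.7 years = 228 years.

228 years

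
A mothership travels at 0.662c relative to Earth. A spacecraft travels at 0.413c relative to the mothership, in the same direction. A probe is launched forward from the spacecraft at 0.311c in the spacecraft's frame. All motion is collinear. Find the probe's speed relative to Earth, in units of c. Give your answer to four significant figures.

First combine the probe and spacecraft (S''→S'): u₁ = (0.311 + 0.413)/(1 + 0.311×0.413) = 0.724/1.128443 = 0.64159.
Then combine with the mothership (S'→S): u = (0.64159 + 0.662)/(1 + 0.64159×0.662) = 1.30359/1.42473258 = 0.91497.

0.9150c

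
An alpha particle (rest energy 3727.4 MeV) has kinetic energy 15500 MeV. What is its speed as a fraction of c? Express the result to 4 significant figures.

K = (γ−1)mc², so γ = 1 + 15500/3727.4 = 5.1584.
Then v/c = √(1 − γ⁻²) = √(1 − 0.0375811) = √0.9624189 = 0.9810.

0.9810c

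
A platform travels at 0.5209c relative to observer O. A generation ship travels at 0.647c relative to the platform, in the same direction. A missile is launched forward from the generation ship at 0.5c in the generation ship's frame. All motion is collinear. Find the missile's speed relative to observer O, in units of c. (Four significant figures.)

0.9560c

Compose velocities in two stages. Stage 1 (into S'): u₁ = (0.5+0.647)/(1+0.5×0.647) = 0.86664.
Stage 2 (into S): u = (0.86664+0.5209)/(1+0.86664×0.5209) = 0.95598, so the speed is 0.9560c.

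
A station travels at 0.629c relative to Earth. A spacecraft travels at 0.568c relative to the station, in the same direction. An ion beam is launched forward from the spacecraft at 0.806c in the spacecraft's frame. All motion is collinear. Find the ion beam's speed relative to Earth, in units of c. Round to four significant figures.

Apply u = (u'+v)/(1+u'v) twice. Ion beam in the station frame: (0.806+0.568)/(1+0.806·0.568) = 1.374/1.457808 = 0.94251c.
That velocity, transformed to the rest frame of Earth: (0.94251+0.629)/(1+0.94251·0.629) = 1.57151/1.59283879 = 0.98661c.

0.9866c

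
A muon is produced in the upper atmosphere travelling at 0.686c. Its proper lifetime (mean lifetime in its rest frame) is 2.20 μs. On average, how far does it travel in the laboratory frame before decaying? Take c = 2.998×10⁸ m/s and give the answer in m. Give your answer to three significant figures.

γ = 1/√(1 − β²) = 1/√(1 − 0.470596) = 1/√0.529404 = 1/0.727602 = 1.3744.
Lab-frame lifetime: Δt = γτ = 1.3744 × 2.20 μs = 3.0237 μs.
Distance: d = vΔt = 0.686 × 2.998×10⁸ m/s × 3.0237×10^-6 s = 622 m.

622 m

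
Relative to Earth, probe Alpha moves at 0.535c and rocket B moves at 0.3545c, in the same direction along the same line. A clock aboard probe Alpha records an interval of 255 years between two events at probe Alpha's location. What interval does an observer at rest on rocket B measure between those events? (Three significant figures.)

262 years

Transform probe Alpha's velocity into rocket B's frame: (0.535 − 0.3545)/(1 − 0.535·0.3545) = 0.1805/0.8103425, so the relative speed is 0.22275c.
γ for this relative speed: γ = 1/√(1 − 0.0496176) = 1.0258.
Probe Alpha's interval is proper; time dilation gives Δt_B = γΔτ = 1.0258 × 255 years = 262 years.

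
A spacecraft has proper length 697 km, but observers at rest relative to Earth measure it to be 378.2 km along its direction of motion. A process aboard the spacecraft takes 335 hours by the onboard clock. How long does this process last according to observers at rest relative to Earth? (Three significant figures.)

617 hours

From L = L₀/γ: γ = 697/378.2 = 1.84294.
The same γ dilates the second interval: 1.84294 × 335 hours = 617 hours.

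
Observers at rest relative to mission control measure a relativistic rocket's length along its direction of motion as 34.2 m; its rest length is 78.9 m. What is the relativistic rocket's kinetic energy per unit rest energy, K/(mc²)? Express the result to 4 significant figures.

1.307

Length contraction gives γ = L₀/L = 78.9/34.2 = 2.30702.
K/(mc²) = γ − 1 = 2.30702 − 1 = 1.307.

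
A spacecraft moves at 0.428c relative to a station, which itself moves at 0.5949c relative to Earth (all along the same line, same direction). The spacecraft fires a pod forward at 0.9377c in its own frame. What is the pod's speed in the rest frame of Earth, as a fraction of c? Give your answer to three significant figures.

Apply u = (u'+v)/(1+u'v) twice. Pod in the station frame: (0.9377+0.428)/(1+0.9377·0.428) = 1.3657/1.4013356 = 0.97457c.
That velocity, transformed to the rest frame of Earth: (0.97457+0.5949)/(1+0.97457·0.5949) = 1.56947/1.579771693 = 0.99348c.

0.993c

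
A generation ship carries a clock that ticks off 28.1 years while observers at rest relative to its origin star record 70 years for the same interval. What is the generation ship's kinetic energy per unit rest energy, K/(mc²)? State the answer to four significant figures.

1.491

From Δt = γΔτ: γ = 70/28.1 = 2.4911.
K/(mc²) = γ − 1 = 2.4911 − 1 = 1.491.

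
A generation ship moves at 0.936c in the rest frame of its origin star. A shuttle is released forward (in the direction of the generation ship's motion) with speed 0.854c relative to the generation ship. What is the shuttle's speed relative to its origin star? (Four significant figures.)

Relativistic velocity addition: u = (u' + v)/(1 + u'v/c²), with u' = 0.854c and v = 0.936c.
Numerator: 0.854 + 0.936 = 1.79. Denominator: 1 + (0.854)(0.936) = 1.799344.
u = 1.79/1.799344 = 0.99481, so the speed is 0.9948c.

0.9948c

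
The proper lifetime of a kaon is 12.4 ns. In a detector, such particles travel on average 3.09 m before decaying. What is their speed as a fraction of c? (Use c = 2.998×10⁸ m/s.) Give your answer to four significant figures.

Lab distance = (lab lifetime)·v = γτ·βc, so βγ = d/(cτ) = 3.090/(2.998×10⁸ × 1.240×10^-8) = 0.8312.
With βγ = 0.8312: γ² = 1 + (βγ)² = 1.690893, and β = (βγ)/γ = 0.8312/1.30034 = 0.6392.

0.6392c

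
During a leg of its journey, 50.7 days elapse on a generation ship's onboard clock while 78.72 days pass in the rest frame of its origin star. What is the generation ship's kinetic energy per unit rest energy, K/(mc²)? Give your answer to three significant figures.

From Δt = γΔτ: γ = 78.72/50.7 = 1.55266.
Since K = (γ−1)mc², K/(mc²) = 1.55266 − 1 = 0.553.

0.553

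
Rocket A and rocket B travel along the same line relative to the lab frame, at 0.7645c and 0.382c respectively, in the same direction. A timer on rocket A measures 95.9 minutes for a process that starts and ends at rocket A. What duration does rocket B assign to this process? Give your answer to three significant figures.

114 minutes

The velocity of rocket A relative to rocket B is (0.7645 − 0.382)c / (1 − 0.7645×0.382) = 0.54028c; relative speed 0.54028c.
γ for this relative speed: γ = 1/√(1 − 0.291902) = 1.1884.
The clock on rocket A records proper time, so rocket B measures Δt = γΔτ = 1.1884 × 95.9 = 114 minutes.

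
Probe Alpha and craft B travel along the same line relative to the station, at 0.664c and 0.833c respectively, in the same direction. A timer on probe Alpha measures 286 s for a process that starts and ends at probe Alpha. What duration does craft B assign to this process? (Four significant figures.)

Speed of probe Alpha in craft B's frame: u = (v_A − v_B)/(1 − v_A v_B/c²) = (0.664 − 0.833)/(1 − 0.664×0.833) = −0.169/0.446888 = −0.37817; |u| = 0.37817c.
At |u| = 0.37817c, γ = (1 − 0.143013)^(−1/2) = 1.0802.
Probe Alpha's interval is proper; time dilation gives Δt_B = γΔτ = 1.0802 × 286 s = 308.9 s.

308.9 s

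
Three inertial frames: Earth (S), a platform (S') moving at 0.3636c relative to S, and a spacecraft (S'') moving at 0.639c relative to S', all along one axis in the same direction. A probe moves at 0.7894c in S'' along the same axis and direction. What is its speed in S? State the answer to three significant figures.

Compose velocities in two stages. Stage 1 (into S'): u₁ = (0.7894+0.639)/(1+0.7894×0.639) = 0.94946.
Stage 2 (into S): u = (0.94946+0.3636)/(1+0.94946×0.3636) = 0.97609, so the speed is 0.976c.

0.976c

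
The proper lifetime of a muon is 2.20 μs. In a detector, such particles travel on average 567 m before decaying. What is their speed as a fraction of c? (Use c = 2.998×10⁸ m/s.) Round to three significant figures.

Lab distance = (lab lifetime)·v = γτ·βc, so βγ = d/(cτ) = 567.0/(2.998×10⁸ × 2.200×10^-6) = 0.85966.
With βγ = 0.85966: γ² = 1 + (βγ)² = 1.739015, and β = (βγ)/γ = 0.85966/1.31872 = 0.652.

0.652c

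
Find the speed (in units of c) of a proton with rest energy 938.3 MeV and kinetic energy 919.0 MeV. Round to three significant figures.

0.863c

K = (γ−1)mc², so γ = 1 + 919.0/938.3 = 1.9794.
Then v/c = √(1 − γ⁻²) = √(1 − 0.255231) = √0.744769 = 0.863.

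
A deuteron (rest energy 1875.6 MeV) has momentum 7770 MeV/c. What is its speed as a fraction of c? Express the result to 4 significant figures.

pc/(mc²) = 7770/1875.6 = 4.1427 = βγ = β/√(1−β²).
So β² = x²/(1 + x²) with x = 4.1427: x² = 17.162, β² = 17.162/18.162 = 0.94494, β = 0.9721.

0.9721c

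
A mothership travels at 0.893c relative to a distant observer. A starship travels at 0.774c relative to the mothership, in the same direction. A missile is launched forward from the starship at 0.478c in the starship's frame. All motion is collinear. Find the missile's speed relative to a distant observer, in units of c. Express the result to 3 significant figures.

0.995c

Apply u = (u'+v)/(1+u'v) twice. Missile in the mothership frame: (0.478+0.774)/(1+0.478·0.774) = 1.252/1.369972 = 0.91389c.
That velocity, transformed to the rest frame of a distant observer: (0.91389+0.893)/(1+0.91389·0.893) = 1.80689/1.81610377 = 0.99493c.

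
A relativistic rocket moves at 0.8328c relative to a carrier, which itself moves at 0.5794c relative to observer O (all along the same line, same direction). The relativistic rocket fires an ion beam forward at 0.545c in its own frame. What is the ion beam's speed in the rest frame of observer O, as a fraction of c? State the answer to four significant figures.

0.9858c

Apply u = (u'+v)/(1+u'v) twice. Ion beam in the carrier frame: (0.545+0.8328)/(1+0.545·0.8328) = 1.3778/1.453876 = 0.94767c.
That velocity, transformed to the rest frame of observer O: (0.94767+0.5794)/(1+0.94767·0.5794) = 1.52707/1.549079998 = 0.98579c.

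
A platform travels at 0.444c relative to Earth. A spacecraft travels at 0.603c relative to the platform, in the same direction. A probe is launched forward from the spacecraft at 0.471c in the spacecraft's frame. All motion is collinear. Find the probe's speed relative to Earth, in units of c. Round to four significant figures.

First combine the probe and spacecraft (S''→S'): u₁ = (0.471 + 0.603)/(1 + 0.471×0.603) = 1.074/1.284013 = 0.83644.
Then combine with the platform (S'→S): u = (0.83644 + 0.444)/(1 + 0.83644×0.444) = 1.28044/1.37137936 = 0.93369.

0.9337c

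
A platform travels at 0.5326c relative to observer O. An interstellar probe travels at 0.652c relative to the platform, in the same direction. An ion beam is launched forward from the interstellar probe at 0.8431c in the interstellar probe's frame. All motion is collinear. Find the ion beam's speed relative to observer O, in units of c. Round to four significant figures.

Compose velocities in two stages. Stage 1 (into S'): u₁ = (0.8431+0.652)/(1+0.8431×0.652) = 0.96477.
Stage 2 (into S): u = (0.96477+0.5326)/(1+0.96477×0.5326) = 0.98912, so the speed is 0.9891c.

0.9891c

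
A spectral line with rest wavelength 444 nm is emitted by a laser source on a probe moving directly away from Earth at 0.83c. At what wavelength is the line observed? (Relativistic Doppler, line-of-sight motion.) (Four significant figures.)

Relativistic Doppler for wavelength: λ_obs = λ_src · √((1+β)/(1−β)).
With β = 0.83: factor = √(1.83/0.17) = 3.281.
λ_obs = 444 × 3.281 = 1457 nm.

1457 nm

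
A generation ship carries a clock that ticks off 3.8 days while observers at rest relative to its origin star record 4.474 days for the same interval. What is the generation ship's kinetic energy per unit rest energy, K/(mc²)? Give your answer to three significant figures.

The time-dilation ratio gives γ = 4.474/3.8 = 1.17737.
Since K = (γ−1)mc², K/(mc²) = 1.17737 − 1 = 0.177.

0.177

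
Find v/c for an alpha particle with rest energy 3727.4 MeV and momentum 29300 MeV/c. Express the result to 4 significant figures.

0.9920

βγ = pc/(mc²) = 29300/3727.4 = 7.8607.
Since γ² = 1 + (βγ)² = 62.7906, γ = √62.7906 = 7.92405, and β = (βγ)/γ = 7.8607/7.92405 = 0.9920.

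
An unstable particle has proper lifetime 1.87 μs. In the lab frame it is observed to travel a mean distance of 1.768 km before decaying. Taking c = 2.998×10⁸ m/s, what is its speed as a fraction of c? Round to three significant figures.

Lab distance = (lab lifetime)·v = γτ·βc, so βγ = d/(cτ) = 1768/(2.998×10⁸ × 1.870×10^-6) = 3.1536.
With βγ = 3.1536: γ² = 1 + (βγ)² = 10.94519, and β = (βγ)/γ = 3.1536/3.30835 = 0.953.

0.953c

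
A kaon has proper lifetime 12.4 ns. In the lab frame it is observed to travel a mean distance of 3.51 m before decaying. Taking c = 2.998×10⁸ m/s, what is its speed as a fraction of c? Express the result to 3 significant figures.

d = βγcτ ⇒ βγ = d/(cτ) = 3.510 m / (3.71752 m) = 0.94418.
β = (βγ)/√(1+(βγ)²) = 0.94418/√1.891476 = 0.687.

0.687c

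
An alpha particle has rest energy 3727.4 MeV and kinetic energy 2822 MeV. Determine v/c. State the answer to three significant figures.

γ = 1 + K/(mc²) = 1 + 2822/3727.4 = 1.7571.
β = √(1 − 1/γ²) = √(1 − 0.323897) = √0.676103 = 0.822.

0.822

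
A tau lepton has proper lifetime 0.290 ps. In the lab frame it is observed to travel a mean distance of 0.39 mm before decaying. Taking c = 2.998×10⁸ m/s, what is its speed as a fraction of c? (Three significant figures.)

d = βγcτ ⇒ βγ = d/(cτ) = 3.900×10^-4 m / (8.6942×10^-5 m) = 4.4857.
β = (βγ)/√(1+(βγ)²) = 4.4857/√21.1215 = 0.976.

0.976c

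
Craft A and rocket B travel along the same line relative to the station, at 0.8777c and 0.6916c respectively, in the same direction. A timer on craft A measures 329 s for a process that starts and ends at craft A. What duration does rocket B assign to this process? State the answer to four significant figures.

373.5 s

Speed of craft A in rocket B's frame: u = (v_A − v_B)/(1 − v_A v_B/c²) = (0.8777 − 0.6916)/(1 − 0.8777×0.6916) = 0.1861/0.39298268 = 0.47356; |u| = 0.47356c.
At |u| = 0.47356c, γ = (1 − 0.224259)^(−1/2) = 1.1354.
The clock on craft A records proper time, so rocket B measures Δt = γΔτ = 1.1354 × 329 = 373.5 s.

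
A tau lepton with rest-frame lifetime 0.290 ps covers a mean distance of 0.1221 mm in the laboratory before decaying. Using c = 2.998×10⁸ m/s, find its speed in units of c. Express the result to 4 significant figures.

0.8146c

Let x = d/(cτ) = 1.221×10^-4 m / (2.998×10⁸ m/s × 2.900×10^-13 s) = 1.4044. Since d = βγcτ, x = βγ = β/√(1−β²).
Solving: β² = x²/(1+x²) = 1.97234/2.97234 = 0.663565, so β = 0.8146.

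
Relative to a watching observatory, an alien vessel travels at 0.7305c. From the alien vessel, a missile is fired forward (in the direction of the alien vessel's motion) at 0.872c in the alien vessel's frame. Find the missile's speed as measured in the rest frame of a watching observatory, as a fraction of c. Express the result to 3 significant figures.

Relativistic velocity addition: u = (u' + v)/(1 + u'v/c²), with u' = 0.872c and v = 0.7305c.
Numerator: 0.872 + 0.7305 = 1.6025. Denominator: 1 + (0.872)(0.7305) = 1.636996.
u = 1.6025/1.636996 = 0.97893, so the speed is 0.979c.

0.979c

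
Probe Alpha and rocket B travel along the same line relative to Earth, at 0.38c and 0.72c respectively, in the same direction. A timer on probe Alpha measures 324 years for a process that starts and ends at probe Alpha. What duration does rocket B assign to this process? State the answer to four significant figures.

366.6 years

The velocity of probe Alpha relative to rocket B is (0.38 − 0.72)c / (1 − 0.38×0.72) = −0.46806c; relative speed 0.46806c.
At |u| = 0.46806c, γ = (1 − 0.21908)^(−1/2) = 1.1316.
The clock on probe Alpha records proper time, so rocket B measures Δt = γΔτ = 1.1316 × 324 = 366.6 years.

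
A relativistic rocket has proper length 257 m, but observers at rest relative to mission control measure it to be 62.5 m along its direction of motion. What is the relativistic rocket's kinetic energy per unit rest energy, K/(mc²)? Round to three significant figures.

3.11

From L = L₀/γ: γ = 257/62.5 = 4.112.
Since K = (γ−1)mc², K/(mc²) = 4.112 − 1 = 3.11.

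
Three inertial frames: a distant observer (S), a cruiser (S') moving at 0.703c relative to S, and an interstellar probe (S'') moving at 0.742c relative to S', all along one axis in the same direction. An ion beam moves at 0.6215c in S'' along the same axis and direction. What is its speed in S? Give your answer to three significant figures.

Compose velocities in two stages. Stage 1 (into S'): u₁ = (0.6215+0.742)/(1+0.6215×0.742) = 0.93317.
Stage 2 (into S): u = (0.93317+0.703)/(1+0.93317×0.703) = 0.98801, so the speed is 0.988c.

0.988c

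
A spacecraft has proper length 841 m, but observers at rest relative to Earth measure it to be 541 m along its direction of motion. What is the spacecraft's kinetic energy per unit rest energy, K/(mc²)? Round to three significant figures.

0.555

Length contraction gives γ = L₀/L = 841/541 = 1.55453.
Since K = (γ−1)mc², K/(mc²) = 1.55453 − 1 = 0.555.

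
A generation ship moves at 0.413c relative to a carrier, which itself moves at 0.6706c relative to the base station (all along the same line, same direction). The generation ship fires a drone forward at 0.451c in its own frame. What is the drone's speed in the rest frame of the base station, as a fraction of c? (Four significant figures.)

First combine the drone and generation ship (S''→S'): u₁ = (0.451 + 0.413)/(1 + 0.451×0.413) = 0.864/1.186263 = 0.72834.
Then combine with the carrier (S'→S): u = (0.72834 + 0.6706)/(1 + 0.72834×0.6706) = 1.39894/1.488424804 = 0.93988.

0.9399c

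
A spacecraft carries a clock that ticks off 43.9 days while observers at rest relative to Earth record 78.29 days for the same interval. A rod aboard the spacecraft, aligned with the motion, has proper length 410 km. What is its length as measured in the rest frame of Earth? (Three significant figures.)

γ = Δt/Δτ = 78.29/43.9 = 1.78337.
The rod contracts by the same γ: 410 km / 1.78337 = 230 km.

230 km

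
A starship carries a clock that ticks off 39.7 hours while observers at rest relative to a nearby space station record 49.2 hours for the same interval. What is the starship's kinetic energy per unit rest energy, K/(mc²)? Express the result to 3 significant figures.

0.239

From Δt = γΔτ: γ = 49.2/39.7 = 1.23929.
K/(mc²) = γ − 1 = 1.23929 − 1 = 0.239.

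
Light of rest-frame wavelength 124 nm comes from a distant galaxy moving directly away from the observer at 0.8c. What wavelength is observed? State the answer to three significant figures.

372 nm

Relativistic Doppler for wavelength: λ_obs = λ_src · √((1+β)/(1−β)).
With β = 0.8: factor = √(1.8/0.2) = 3.
λ_obs = 124 × 3 = 372 nm.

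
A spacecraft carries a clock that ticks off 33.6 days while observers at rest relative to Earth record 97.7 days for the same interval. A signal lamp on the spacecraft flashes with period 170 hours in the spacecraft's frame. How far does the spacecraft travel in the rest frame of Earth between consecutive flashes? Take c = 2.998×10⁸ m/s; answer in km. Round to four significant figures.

γ = Δt/Δτ = 97.7/33.6 = 2.90774.
β = √(1 − 1/γ²) = 0.939. Lab-frame period = γτ = 2.90774×170 hours = 494.32 hours. Distance = βc × γτ = 0.939 × 2.998×10⁸ m/s × 1779552 s = 5.0097×10^14 m = 5.010×10^11 km.

5.010×10^11 km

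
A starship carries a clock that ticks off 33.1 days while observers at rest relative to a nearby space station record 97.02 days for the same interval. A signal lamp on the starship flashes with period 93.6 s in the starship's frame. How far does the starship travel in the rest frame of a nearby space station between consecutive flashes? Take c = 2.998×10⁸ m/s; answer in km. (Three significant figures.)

7.73×10^7 km

γ = Δt/Δτ = 97.02/33.1 = 2.93112.
β = √(1 − 1/γ²) = 0.94. Lab-frame period = γτ = 2.93112×93.6 s = 274.35 s. Distance = βc × γτ = 0.94 × 2.998×10⁸ m/s × 274.35 s = 7.7315×10^10 m = 7.73×10^7 km.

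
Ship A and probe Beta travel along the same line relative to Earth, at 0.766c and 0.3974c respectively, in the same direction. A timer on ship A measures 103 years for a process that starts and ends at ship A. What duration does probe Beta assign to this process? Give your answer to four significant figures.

The velocity of ship A relative to probe Beta is (0.766 − 0.3974)c / (1 − 0.766×0.3974) = 0.52991c; relative speed 0.52991c.
γ for this relative speed: γ = 1/√(1 − 0.280805) = 1.1792.
The clock on ship A records proper time, so probe Beta measures Δt = γΔτ = 1.1792 × 103 = 121.5 years.

121.5 years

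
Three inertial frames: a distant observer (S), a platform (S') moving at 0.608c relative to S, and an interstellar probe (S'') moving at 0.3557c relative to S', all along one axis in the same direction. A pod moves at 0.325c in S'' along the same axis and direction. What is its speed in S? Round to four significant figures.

0.8885c

Compose velocities in two stages. Stage 1 (into S'): u₁ = (0.325+0.3557)/(1+0.325×0.3557) = 0.61016.
Stage 2 (into S): u = (0.61016+0.608)/(1+0.61016×0.608) = 0.88853, so the speed is 0.8885c.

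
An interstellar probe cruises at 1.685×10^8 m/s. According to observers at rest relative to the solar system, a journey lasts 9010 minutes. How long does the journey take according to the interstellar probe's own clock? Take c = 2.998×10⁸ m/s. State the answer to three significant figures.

β = v/c = (1.685×10^8 m/s)/(2.998×10⁸ m/s) = 0.562041.
γ = 1/√(1 − β²) = 1/√(1 − 0.3158901) = 1/√0.6841099 = 1/0.827109 = 1.209.
The interstellar probe's clock runs slow as seen from the solar system, so Δτ = Δt/γ = 9010/1.209 = 7450 minutes.

7450 minutes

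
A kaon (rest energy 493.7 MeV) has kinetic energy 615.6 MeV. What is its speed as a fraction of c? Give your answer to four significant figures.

0.8955c

K = (γ−1)mc², so γ = 1 + 615.6/493.7 = 2.2469.
Then v/c = √(1 − γ⁻²) = √(1 − 0.198076) = √0.801924 = 0.8955.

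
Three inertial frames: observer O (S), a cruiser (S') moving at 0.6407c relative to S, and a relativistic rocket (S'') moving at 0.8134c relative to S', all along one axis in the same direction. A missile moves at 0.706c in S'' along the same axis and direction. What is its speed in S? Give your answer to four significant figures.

First combine the missile and relativistic rocket (S''→S'): u₁ = (0.706 + 0.8134)/(1 + 0.706×0.8134) = 1.5194/1.5742604 = 0.96515.
Then combine with the cruiser (S'→S): u = (0.96515 + 0.6407)/(1 + 0.96515×0.6407) = 1.60585/1.618371605 = 0.99226.

0.9923c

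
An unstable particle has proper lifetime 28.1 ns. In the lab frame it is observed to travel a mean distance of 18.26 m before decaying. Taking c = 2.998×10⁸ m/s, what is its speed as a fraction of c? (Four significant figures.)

0.9080c

Let x = d/(cτ) = 18.26 m / (2.998×10⁸ m/s × 2.810×10^-8 s) = 2.1675. Since d = βγcτ, x = βγ = β/√(1−β²).
Solving: β² = x²/(1+x²) = 4.69806/5.69806 = 0.824502, so β = 0.9080.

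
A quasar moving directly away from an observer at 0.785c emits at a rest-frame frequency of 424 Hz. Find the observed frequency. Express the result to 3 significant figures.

147 Hz

Relativistic Doppler (source moving away): f_obs = f_src · √((1−β)/(1+β)).
With β = 0.785: factor = √(0.215/1.785) = 0.34706.
f_obs = 424 × 0.34706 = 147 Hz.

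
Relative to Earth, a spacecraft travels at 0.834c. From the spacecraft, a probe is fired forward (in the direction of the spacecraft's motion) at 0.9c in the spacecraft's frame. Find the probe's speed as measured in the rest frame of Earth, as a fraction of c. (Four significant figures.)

0.9905c

In units of c, u = (u' + v)/(1 + u'v) with u' = 0.9 and v = 0.834.
Numerator: 0.9 + 0.834 = 1.734. Denominator: 1 + (0.9)(0.834) = 1.7506.
u = 1.734/1.7506 = 0.99052, so the speed is 0.9905c.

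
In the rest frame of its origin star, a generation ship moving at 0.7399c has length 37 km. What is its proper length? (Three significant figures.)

Lorentz factor: γ = (1 − 0.54745201)^(−1/2) = 1.4865.
Proper length: L₀ = γ·L = 1.4865 × 37 = 55.0 km.

55.0 km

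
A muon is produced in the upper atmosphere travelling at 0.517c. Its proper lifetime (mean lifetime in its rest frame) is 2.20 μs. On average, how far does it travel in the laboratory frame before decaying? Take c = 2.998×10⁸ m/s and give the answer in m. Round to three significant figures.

With β = 0.517, γ = 1/√(1 − 0.517²) = 1/√0.732711 = 1.1682.
Lab-frame lifetime: Δt = γτ = 1.1682 × 2.20 μs = 2.57 μs.
Distance: d = vΔt = 0.517 × 2.998×10⁸ m/s × 2.5700×10^-6 s = 398 m.

398 m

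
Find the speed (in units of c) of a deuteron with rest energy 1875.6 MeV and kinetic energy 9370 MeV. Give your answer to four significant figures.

0.9860c

K = (γ−1)mc², so γ = 1 + 9370/1875.6 = 5.9957.
Then v/c = √(1 − γ⁻²) = √(1 − 0.0278176) = √0.9721824 = 0.9860.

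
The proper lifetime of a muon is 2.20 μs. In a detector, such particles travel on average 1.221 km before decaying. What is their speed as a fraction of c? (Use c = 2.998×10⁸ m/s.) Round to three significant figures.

0.880c

Let x = d/(cτ) = 1221 m / (2.998×10⁸ m/s × 2.200×10^-6 s) = 1.8512. Since d = βγcτ, x = βγ = β/√(1−β²).
Solving: β² = x²/(1+x²) = 3.42694/4.42694 = 0.77411, so β = 0.880.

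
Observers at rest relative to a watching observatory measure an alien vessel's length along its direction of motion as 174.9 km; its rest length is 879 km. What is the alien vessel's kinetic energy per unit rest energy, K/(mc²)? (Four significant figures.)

4.026

Length contraction gives γ = L₀/L = 879/174.9 = 5.02573.
Since K = (γ−1)mc², K/(mc²) = 5.02573 − 1 = 4.026.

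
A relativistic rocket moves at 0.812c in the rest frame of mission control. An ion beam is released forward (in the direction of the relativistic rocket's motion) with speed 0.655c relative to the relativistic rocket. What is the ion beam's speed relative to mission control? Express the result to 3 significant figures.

0.958c

Relativistic velocity addition: u = (u' + v)/(1 + u'v/c²), with u' = 0.655c and v = 0.812c.
Numerator: 0.655 + 0.812 = 1.467. Denominator: 1 + (0.655)(0.812) = 1.53186.
u = 1.467/1.53186 = 0.95766, so the speed is 0.958c.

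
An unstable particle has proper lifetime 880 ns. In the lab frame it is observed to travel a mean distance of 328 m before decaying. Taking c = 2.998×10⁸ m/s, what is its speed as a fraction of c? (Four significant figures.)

Let x = d/(cτ) = 328.0 m / (2.998×10⁸ m/s × 8.800×10^-7 s) = 1.2433. Since d = βγcτ, x = βγ = β/√(1−β²).
Solving: β² = x²/(1+x²) = 1.54579/2.54579 = 0.607195, so β = 0.7792.

0.7792c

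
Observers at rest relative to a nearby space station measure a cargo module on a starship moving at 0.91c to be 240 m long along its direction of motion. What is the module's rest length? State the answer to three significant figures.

γ = 1/√(1 − β²) = 1/√(1 − 0.8281) = 1/√0.1719 = 1/0.414608 = 2.4119.
Proper length: L₀ = γ·L = 2.4119 × 240 = 579 m.

579 m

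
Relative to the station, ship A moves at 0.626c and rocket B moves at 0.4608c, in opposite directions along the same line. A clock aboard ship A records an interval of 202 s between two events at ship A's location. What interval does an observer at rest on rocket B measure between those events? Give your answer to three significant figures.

376 s

The velocity of ship A relative to rocket B is (0.626 + 0.4608)c / (1 + 0.626×0.4608) = 0.84349c; relative speed 0.84349c.
At |u| = 0.84349c, γ = (1 − 0.711475)^(−1/2) = 1.8617.
The clock on ship A records proper time, so rocket B measures Δt = γΔτ = 1.8617 × 202 = 376 s.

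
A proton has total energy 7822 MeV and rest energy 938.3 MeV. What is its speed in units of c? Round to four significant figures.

0.9928c

Total energy E = γmc² gives γ = 7822/938.3 = 8.3364.
Hence β = √(1 − 1/γ²) = √(1 − 0.0143894) = √0.9856106 = 0.9928.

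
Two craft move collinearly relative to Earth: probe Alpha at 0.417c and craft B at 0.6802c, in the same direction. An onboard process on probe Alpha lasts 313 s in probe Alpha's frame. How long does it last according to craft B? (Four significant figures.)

Speed of probe Alpha in craft B's frame: u = (v_A − v_B)/(1 − v_A v_B/c²) = (0.417 − 0.6802)/(1 − 0.417×0.6802) = −0.2632/0.7163566 = −0.36741; |u| = 0.36741c.
At |u| = 0.36741c, γ = (1 − 0.13499)^(−1/2) = 1.0752.
The clock on probe Alpha records proper time, so craft B measures Δt = γΔτ = 1.0752 × 313 = 336.5 s.

336.5 s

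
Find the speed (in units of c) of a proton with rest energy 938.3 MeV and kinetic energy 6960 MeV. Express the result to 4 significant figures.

K = (γ−1)mc², so γ = 1 + 6960/938.3 = 8.4177.
Then v/c = √(1 − γ⁻²) = √(1 − 0.0141128) = √0.9858872 = 0.9929.

0.9929c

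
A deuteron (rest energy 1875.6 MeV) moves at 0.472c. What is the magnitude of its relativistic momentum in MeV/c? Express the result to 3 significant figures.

1000 MeV/c

γ = 1/√(1 − β²) = 1/√(1 − 0.222784) = 1/√0.777216 = 1/0.881599 = 1.1343.
Momentum: p = γβ·mc = 1.1343 × 0.472 × 1875.6 MeV/c = 1000 MeV/c.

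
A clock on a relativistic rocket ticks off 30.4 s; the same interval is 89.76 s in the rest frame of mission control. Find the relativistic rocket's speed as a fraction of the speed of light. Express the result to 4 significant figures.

0.9409c

γ = Δt/Δτ = 89.76/30.4 = 2.9526.
β = √(1 − 1/γ²) = √(1 − 0.114707) = √0.885293 = 0.9409.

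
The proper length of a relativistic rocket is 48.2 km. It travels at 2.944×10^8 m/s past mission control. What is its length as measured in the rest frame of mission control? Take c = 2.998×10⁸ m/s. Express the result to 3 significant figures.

β = v/c = (2.944×10^8 m/s)/(2.998×10⁸ m/s) = 0.981988.
Lorentz factor: γ = (1 − 0.9643004)^(−1/2) = 5.2926.
Length contraction: L = L₀/γ = 48.2/5.2926 = 9.11 km.

9.11 km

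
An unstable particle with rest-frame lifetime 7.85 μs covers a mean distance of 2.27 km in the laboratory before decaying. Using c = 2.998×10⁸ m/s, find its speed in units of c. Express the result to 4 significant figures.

0.6942c

Lab distance = (lab lifetime)·v = γτ·βc, so βγ = d/(cτ) = 2270/(2.998×10⁸ × 7.850×10^-6) = 0.96455.
With βγ = 0.96455: γ² = 1 + (βγ)² = 1.930357, and β = (βγ)/γ = 0.96455/1.38937 = 0.6942.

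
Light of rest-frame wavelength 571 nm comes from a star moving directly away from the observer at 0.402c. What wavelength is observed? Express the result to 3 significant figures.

Relativistic Doppler for wavelength: λ_obs = λ_src · √((1+β)/(1−β)).
With β = 0.402: factor = √(1.402/0.598) = 1.5312.
λ_obs = 571 × 1.5312 = 874 nm.

874 nm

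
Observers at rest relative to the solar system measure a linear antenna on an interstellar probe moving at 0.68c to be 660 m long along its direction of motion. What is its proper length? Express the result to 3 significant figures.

With β = 0.68, γ = 1/√(1 − 0.68²) = 1/√0.5376 = 1.3639.
Proper length: L₀ = γ·L = 1.3639 × 660 = 900 m.

900 m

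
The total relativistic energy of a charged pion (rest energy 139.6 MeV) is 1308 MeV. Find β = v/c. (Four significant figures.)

Total energy E = γmc² gives γ = 1308/139.6 = 9.3696.
Hence β = √(1 − 1/γ²) = √(1 − 0.0113909) = √0.9886091 = 0.9943.

0.9943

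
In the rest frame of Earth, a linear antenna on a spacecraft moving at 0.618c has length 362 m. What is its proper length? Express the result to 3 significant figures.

With β = 0.618, γ = 1/√(1 − 0.618²) = 1/√0.618076 = 1.272.
Proper length: L₀ = γ·L = 1.272 × 362 = 460 m.

460 m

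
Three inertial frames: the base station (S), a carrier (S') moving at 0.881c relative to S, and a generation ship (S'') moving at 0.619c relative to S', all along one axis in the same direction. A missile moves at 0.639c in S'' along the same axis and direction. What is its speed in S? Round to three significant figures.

Apply u = (u'+v)/(1+u'v) twice. Missile in the carrier frame: (0.639+0.619)/(1+0.639·0.619) = 1.258/1.395541 = 0.90144c.
That velocity, transformed to the rest frame of the base station: (0.90144+0.881)/(1+0.90144·0.881) = 1.78244/1.79416864 = 0.99346c.

0.993c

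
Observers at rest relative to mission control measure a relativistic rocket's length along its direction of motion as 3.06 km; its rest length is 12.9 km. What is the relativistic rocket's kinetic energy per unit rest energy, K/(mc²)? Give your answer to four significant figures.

Length contraction gives γ = L₀/L = 12.9/3.06 = 4.21569.
K/(mc²) = γ − 1 = 4.21569 − 1 = 3.216.

3.216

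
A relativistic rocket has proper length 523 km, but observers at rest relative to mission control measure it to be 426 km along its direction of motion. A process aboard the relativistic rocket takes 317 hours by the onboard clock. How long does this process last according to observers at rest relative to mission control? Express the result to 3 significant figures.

389 hours

Length contraction gives γ = L₀/L = 523/426 = 1.2277.
Δt = γΔτ = 1.2277 × 317 = 389 hours.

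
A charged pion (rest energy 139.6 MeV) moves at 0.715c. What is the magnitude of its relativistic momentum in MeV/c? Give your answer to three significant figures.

143 MeV/c

With β = 0.715, γ = 1/√(1 − 0.715²) = 1/√0.488775 = 1.4304.
Momentum: p = γβ·mc = 1.4304 × 0.715 × 139.6 MeV/c = 143 MeV/c.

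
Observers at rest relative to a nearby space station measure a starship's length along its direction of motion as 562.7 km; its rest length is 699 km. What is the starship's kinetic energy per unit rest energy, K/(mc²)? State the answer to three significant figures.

From L = L₀/γ: γ = 699/562.7 = 1.24222.
Since K = (γ−1)mc², K/(mc²) = 1.24222 − 1 = 0.242.

0.242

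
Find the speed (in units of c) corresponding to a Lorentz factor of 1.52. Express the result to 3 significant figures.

β = √(1 − 1/γ²) = √(1 − 1/2.3104) = √0.567175 = 0.753.

0.753c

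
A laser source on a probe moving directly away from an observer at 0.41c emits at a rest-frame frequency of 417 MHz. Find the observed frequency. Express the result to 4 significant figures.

269.7 MHz

Relativistic Doppler (source moving away): f_obs = f_src · √((1−β)/(1+β)).
With β = 0.41: factor = √(0.59/1.41) = 0.64687.
f_obs = 417 × 0.64687 = 269.7 MHz.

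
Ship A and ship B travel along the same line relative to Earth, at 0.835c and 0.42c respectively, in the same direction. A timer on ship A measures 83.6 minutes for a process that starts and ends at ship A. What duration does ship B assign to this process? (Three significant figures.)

Speed of ship A in ship B's frame: u = (v_A − v_B)/(1 − v_A v_B/c²) = (0.835 − 0.42)/(1 − 0.835×0.42) = 0.415/0.6493 = 0.63915; |u| = 0.63915c.
γ for this relative speed: γ = 1/√(1 − 0.408513) = 1.3003.
The clock on ship A records proper time, so ship B measures Δt = γΔτ = 1.3003 × 83.6 = 109 minutes.

109 minutes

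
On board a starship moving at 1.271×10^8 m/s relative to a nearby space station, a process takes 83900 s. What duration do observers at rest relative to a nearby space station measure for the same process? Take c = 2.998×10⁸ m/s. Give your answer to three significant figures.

92600 s

β = v/c = (1.271×10^8 m/s)/(2.998×10⁸ m/s) = 0.423949.
With β = 0.423949, γ = 1/√(1 − 0.423949²) = 1/√0.8202672 = 1.1041.
Time dilation: Δt = γ·Δτ = 1.1041 × 83900 = 92600 s.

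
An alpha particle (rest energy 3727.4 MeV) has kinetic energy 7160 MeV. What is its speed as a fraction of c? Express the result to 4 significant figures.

γ = 1 + K/(mc²) = 1 + 7160/3727.4 = 2.9209.
β = √(1 − 1/γ²) = √(1 − 0.117211) = √0.882789 = 0.9396.

0.9396c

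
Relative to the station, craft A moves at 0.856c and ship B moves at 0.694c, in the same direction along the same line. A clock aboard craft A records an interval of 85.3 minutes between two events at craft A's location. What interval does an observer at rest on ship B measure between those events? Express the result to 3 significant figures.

93.0 minutes

The velocity of craft A relative to ship B is (0.856 − 0.694)c / (1 − 0.856×0.694) = 0.39908c; relative speed 0.39908c.
γ for this relative speed: γ = 1/√(1 − 0.159265) = 1.0906.
The clock on craft A records proper time, so ship B measures Δt = γΔτ = 1.0906 × 85.3 = 93.0 minutes.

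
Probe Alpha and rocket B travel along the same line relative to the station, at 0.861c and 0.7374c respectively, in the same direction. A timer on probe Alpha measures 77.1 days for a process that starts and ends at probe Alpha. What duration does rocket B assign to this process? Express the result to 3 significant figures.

Transform probe Alpha's velocity into rocket B's frame: (0.861 − 0.7374)/(1 − 0.861·0.7374) = 0.1236/0.3650986, so the relative speed is 0.33854c.
At |u| = 0.33854c, γ = (1 − 0.114609)^(−1/2) = 1.0628.
The clock on probe Alpha records proper time, so rocket B measures Δt = γΔτ = 1.0628 × 77.1 = 81.9 days.

81.9 days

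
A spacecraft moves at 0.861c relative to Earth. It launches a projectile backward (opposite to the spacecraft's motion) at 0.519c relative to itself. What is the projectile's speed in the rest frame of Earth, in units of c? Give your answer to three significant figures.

In units of c, u = (u' + v)/(1 + u'v) with u' = −0.519 and v = 0.861.
Numerator: −0.519 + 0.861 = 0.342. Denominator: 1 + (−0.519)(0.861) = 0.553141.
u = 0.342/0.553141 = 0.61829, so the speed is 0.618c.

0.618c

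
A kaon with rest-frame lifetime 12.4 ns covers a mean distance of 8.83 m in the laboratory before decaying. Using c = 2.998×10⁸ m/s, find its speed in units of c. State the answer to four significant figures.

Lab distance = (lab lifetime)·v = γτ·βc, so βγ = d/(cτ) = 8.830/(2.998×10⁸ × 1.240×10^-8) = 2.3752.
With βγ = 2.3752: γ² = 1 + (βγ)² = 6.64158, and β = (βγ)/γ = 2.3752/2.57713 = 0.9216.

0.9216c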